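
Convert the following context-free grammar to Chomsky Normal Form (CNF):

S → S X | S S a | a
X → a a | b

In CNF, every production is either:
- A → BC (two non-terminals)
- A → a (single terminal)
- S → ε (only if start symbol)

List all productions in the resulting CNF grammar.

TA → a; S → a; X → b; S → S X; S → S X0; X0 → S TA; X → TA TA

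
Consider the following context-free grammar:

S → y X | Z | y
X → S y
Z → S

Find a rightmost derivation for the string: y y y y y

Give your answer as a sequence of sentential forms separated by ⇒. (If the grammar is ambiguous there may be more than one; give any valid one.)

S ⇒ y X ⇒ y S y ⇒ y y X y ⇒ y y S y y ⇒ y y y y y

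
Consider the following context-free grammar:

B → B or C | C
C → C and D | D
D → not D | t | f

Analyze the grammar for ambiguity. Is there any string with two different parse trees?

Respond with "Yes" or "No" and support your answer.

No - the grammar is unambiguous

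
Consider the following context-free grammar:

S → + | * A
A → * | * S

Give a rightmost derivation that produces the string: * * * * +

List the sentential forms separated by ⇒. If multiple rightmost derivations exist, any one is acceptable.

S ⇒ * A ⇒ * * S ⇒ * * * A ⇒ * * * * S ⇒ * * * * +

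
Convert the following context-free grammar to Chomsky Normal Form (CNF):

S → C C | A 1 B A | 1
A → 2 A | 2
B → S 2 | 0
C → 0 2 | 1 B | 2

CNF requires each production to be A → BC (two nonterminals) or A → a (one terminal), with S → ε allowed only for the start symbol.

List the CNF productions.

T1 → 1; S → 1; T2 → 2; A → 2; B → 0; T0 → 0; C → 2; S → C C; S → A X0; X0 → T1 X1; X1 → B A; A → T2 A; B → S T2; C → T0 T2; C → T1 B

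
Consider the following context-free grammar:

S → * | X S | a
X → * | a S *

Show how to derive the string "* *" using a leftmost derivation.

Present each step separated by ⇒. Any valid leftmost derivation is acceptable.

S ⇒ X S ⇒ * S ⇒ * *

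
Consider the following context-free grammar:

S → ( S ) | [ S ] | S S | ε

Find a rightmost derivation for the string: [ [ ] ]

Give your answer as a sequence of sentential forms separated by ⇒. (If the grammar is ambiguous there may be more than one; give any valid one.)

S ⇒ [ S ] ⇒ [ [ S ] ] ⇒ [ [ ] ]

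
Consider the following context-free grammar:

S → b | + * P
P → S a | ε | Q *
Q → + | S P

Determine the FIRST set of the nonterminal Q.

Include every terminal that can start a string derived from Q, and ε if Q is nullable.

We compute FIRST(Q) using the standard algorithm.
FIRST(P) = {+, b, ε}
FIRST(Q) = {+, b}
FIRST(S) = {+, b}
Therefore, FIRST(Q) = {+, b}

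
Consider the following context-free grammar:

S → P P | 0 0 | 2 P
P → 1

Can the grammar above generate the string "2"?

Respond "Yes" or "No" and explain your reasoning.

No - no valid derivation exists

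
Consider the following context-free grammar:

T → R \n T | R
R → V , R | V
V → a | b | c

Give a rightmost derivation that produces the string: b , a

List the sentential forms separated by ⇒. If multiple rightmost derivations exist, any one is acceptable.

T ⇒ R ⇒ V , R ⇒ V , V ⇒ V , a ⇒ b , a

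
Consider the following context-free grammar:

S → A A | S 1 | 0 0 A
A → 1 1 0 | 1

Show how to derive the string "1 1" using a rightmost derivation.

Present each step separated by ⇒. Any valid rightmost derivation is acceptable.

S ⇒ A A ⇒ A 1 ⇒ 1 1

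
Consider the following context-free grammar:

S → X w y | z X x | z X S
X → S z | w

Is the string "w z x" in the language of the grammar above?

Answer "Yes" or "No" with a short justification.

No - no valid derivation exists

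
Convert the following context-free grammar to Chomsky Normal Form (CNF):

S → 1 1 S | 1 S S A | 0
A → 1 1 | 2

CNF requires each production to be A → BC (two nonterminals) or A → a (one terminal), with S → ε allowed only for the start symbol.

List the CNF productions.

T1 → 1; S → 0; A → 2; S → T1 X0; X0 → T1 S; S → T1 X1; X1 → S X2; X2 → S A; A → T1 T1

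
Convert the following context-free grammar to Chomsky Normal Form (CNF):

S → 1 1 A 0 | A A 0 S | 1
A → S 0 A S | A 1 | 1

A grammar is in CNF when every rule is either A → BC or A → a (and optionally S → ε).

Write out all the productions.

T1 → 1; T0 → 0; S → 1; A → 1; S → T1 X0; X0 → T1 X1; X1 → A T0; S → A X2; X2 → A X3; X3 → T0 S; A → S X4; X4 → T0 X5; X5 → A S; A → A T1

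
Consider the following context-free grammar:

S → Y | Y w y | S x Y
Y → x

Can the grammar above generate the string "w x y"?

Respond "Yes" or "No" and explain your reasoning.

No - no valid derivation exists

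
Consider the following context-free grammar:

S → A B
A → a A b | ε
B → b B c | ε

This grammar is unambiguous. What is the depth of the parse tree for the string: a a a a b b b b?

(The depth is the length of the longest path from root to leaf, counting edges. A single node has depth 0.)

6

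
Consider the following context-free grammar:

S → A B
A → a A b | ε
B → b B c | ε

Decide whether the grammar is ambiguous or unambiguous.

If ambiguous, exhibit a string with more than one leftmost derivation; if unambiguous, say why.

Unambiguous - every string in the language has a unique leftmost derivation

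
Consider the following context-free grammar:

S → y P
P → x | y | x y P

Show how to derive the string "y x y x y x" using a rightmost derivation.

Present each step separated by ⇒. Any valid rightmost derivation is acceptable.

S ⇒ y P ⇒ y x y P ⇒ y x y x y P ⇒ y x y x y x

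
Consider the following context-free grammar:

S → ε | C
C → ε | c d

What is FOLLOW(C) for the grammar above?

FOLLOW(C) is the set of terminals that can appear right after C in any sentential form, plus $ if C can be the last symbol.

We compute FOLLOW(C) using the standard algorithm.
FOLLOW(S) starts with {$}.
FIRST(C) = {c, ε}
FIRST(S) = {c, ε}
FOLLOW(C) = {$}
FOLLOW(S) = {$}
Therefore, FOLLOW(C) = {$}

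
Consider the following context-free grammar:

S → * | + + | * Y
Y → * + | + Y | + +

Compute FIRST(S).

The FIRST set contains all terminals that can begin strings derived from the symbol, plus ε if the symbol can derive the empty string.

We compute FIRST(S) using the standard algorithm.
FIRST(S) = {*, +}
FIRST(Y) = {*, +}
Therefore, FIRST(S) = {*, +}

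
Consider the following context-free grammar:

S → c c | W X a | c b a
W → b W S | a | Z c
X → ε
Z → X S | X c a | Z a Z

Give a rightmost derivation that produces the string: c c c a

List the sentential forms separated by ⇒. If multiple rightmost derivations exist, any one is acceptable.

S ⇒ W X a ⇒ W a ⇒ Z c a ⇒ X S c a ⇒ X c c c a ⇒ c c c a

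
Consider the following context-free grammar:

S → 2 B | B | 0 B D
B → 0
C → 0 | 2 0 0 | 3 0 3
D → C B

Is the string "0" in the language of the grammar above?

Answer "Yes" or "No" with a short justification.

Yes - a valid derivation exists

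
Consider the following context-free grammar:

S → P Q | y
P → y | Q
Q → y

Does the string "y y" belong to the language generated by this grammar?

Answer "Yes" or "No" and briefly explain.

Yes - a valid derivation exists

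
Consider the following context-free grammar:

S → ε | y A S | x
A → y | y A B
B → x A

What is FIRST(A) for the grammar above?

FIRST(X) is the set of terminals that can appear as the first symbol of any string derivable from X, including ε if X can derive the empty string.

We compute FIRST(A) using the standard algorithm.
FIRST(A) = {y}
FIRST(B) = {x}
FIRST(S) = {x, y, ε}
Therefore, FIRST(A) = {y}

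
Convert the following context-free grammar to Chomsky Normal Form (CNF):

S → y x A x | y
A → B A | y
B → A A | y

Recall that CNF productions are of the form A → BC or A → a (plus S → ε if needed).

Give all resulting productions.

TY → y; TX → x; S → y; A → y; B → y; S → TY X0; X0 → TX X1; X1 → A TX; A → B A; B → A A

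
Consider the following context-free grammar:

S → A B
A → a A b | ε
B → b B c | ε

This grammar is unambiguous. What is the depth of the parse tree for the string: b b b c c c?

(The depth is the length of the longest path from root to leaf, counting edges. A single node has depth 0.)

5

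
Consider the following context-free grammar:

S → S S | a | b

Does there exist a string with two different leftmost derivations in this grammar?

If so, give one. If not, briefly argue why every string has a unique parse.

Yes - the string 'a a a a b' has two distinct leftmost derivations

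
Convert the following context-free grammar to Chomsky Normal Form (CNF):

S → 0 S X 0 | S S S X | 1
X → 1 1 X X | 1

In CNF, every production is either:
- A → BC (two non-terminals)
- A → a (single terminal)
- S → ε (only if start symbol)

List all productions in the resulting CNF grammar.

T0 → 0; S → 1; T1 → 1; X → 1; S → T0 X0; X0 → S X1; X1 → X T0; S → S X2; X2 → S X3; X3 → S X; X → T1 X4; X4 → T1 X5; X5 → X X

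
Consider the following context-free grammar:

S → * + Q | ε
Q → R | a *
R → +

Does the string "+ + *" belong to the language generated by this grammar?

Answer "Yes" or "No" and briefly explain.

No - no valid derivation exists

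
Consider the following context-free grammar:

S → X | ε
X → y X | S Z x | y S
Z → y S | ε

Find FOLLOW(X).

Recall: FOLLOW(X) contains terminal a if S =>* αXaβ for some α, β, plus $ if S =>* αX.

We compute FOLLOW(X) using the standard algorithm.
FOLLOW(S) starts with {$}.
FIRST(S) = {x, y, ε}
FIRST(X) = {x, y}
FIRST(Z) = {y, ε}
FOLLOW(S) = {$, x, y}
FOLLOW(X) = {$, x, y}
FOLLOW(Z) = {x}
Therefore, FOLLOW(X) = {$, x, y}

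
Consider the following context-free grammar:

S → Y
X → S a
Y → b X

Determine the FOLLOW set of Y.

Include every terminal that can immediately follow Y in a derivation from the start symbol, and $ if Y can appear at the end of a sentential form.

We compute FOLLOW(Y) using the standard algorithm.
FOLLOW(S) starts with {$}.
FIRST(S) = {b}
FIRST(X) = {b}
FIRST(Y) = {b}
FOLLOW(S) = {$, a}
FOLLOW(X) = {$, a}
FOLLOW(Y) = {$, a}
Therefore, FOLLOW(Y) = {$, a}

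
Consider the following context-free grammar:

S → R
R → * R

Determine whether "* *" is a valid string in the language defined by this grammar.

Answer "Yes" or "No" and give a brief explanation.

No - no valid derivation exists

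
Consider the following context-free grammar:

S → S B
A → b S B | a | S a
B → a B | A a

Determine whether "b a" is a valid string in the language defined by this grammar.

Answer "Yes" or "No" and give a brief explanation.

No - no valid derivation exists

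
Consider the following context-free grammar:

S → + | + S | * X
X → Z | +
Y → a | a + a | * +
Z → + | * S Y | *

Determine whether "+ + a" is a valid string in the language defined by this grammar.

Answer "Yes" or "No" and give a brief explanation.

No - no valid derivation exists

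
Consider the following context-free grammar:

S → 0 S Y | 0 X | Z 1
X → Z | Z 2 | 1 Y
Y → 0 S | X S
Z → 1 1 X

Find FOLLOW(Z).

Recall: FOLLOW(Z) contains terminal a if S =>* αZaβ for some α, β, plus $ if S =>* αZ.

We compute FOLLOW(Z) using the standard algorithm.
FOLLOW(S) starts with {$}.
FIRST(S) = {0, 1}
FIRST(X) = {1}
FIRST(Y) = {0, 1}
FIRST(Z) = {1}
FOLLOW(S) = {$, 0, 1, 2}
FOLLOW(X) = {$, 0, 1, 2}
FOLLOW(Y) = {$, 0, 1, 2}
FOLLOW(Z) = {$, 0, 1, 2}
Therefore, FOLLOW(Z) = {$, 0, 1, 2}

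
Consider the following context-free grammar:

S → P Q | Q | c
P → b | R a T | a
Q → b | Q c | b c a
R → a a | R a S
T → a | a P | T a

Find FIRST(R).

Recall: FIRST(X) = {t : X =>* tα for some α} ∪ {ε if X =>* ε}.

We compute FIRST(R) using the standard algorithm.
FIRST(P) = {a, b}
FIRST(Q) = {b}
FIRST(R) = {a}
FIRST(S) = {a, b, c}
FIRST(T) = {a}
Therefore, FIRST(R) = {a}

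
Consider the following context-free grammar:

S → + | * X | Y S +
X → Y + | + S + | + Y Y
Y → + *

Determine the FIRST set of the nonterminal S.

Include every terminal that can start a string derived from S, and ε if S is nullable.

We compute FIRST(S) using the standard algorithm.
FIRST(S) = {*, +}
FIRST(X) = {+}
FIRST(Y) = {+}
Therefore, FIRST(S) = {*, +}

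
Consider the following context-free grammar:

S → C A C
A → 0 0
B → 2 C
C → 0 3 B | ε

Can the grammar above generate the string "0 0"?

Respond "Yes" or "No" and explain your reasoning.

Yes - a valid derivation exists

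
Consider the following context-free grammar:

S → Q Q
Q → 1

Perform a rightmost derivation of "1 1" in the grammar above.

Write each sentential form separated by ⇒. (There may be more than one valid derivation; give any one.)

S ⇒ Q Q ⇒ Q 1 ⇒ 1 1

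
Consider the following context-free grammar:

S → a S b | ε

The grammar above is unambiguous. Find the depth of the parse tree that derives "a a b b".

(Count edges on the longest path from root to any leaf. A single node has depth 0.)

3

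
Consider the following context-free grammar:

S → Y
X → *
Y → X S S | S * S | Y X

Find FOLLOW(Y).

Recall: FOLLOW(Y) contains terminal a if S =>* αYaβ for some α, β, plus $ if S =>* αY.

We compute FOLLOW(Y) using the standard algorithm.
FOLLOW(S) starts with {$}.
FIRST(S) = {*}
FIRST(X) = {*}
FIRST(Y) = {*}
FOLLOW(S) = {$, *}
FOLLOW(X) = {$, *}
FOLLOW(Y) = {$, *}
Therefore, FOLLOW(Y) = {$, *}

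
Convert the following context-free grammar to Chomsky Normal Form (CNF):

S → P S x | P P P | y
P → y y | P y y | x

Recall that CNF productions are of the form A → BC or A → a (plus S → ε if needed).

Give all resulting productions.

TX → x; S → y; TY → y; P → x; S → P X0; X0 → S TX; S → P X1; X1 → P P; P → TY TY; P → P X2; X2 → TY TY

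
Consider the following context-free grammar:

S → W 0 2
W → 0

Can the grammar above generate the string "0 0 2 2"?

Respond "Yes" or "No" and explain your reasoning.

No - no valid derivation exists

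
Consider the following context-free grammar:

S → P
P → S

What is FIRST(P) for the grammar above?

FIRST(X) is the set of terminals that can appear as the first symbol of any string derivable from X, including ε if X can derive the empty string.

We compute FIRST(P) using the standard algorithm.
FIRST(P) = {}
FIRST(S) = {}
Therefore, FIRST(P) = {}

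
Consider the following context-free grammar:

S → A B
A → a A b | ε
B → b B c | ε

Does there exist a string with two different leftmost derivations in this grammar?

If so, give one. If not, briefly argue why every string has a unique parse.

No - every string in the language has a unique leftmost derivation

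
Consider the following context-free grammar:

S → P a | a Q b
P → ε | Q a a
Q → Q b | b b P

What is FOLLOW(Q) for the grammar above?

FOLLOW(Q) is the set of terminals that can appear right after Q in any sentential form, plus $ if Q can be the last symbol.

We compute FOLLOW(Q) using the standard algorithm.
FOLLOW(S) starts with {$}.
FIRST(P) = {b, ε}
FIRST(Q) = {b}
FIRST(S) = {a, b}
FOLLOW(P) = {a, b}
FOLLOW(Q) = {a, b}
FOLLOW(S) = {$}
Therefore, FOLLOW(Q) = {a, b}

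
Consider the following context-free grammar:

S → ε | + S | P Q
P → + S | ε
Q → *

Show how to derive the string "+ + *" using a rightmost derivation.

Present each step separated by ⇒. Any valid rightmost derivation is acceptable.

S ⇒ + S ⇒ + + S ⇒ + + P Q ⇒ + + P * ⇒ + + *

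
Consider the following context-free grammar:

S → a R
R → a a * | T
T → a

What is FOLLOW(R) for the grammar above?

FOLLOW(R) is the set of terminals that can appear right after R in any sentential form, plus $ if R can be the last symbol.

We compute FOLLOW(R) using the standard algorithm.
FOLLOW(S) starts with {$}.
FIRST(R) = {a}
FIRST(S) = {a}
FIRST(T) = {a}
FOLLOW(R) = {$}
FOLLOW(S) = {$}
FOLLOW(T) = {$}
Therefore, FOLLOW(R) = {$}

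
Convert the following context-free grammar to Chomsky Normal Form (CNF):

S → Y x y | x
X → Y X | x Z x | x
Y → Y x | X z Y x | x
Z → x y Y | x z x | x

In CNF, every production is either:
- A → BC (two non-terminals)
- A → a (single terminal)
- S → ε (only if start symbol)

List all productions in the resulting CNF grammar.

TX → x; TY → y; S → x; X → x; TZ → z; Y → x; Z → x; S → Y X0; X0 → TX TY; X → Y X; X → TX X1; X1 → Z TX; Y → Y TX; Y → X X2; X2 → TZ X3; X3 → Y TX; Z → TX X4; X4 → TY Y; Z → TX X5; X5 → TZ TX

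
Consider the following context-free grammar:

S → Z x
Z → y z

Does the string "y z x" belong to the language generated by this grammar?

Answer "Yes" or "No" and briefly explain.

Yes - a valid derivation exists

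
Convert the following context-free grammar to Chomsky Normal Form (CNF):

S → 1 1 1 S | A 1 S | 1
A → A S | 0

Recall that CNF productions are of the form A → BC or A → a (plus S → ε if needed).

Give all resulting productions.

T1 → 1; S → 1; A → 0; S → T1 X0; X0 → T1 X1; X1 → T1 S; S → A X2; X2 → T1 S; A → A S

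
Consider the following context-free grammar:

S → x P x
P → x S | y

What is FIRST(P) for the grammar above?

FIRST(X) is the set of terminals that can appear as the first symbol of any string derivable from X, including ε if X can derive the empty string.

We compute FIRST(P) using the standard algorithm.
FIRST(P) = {x, y}
FIRST(S) = {x}
Therefore, FIRST(P) = {x, y}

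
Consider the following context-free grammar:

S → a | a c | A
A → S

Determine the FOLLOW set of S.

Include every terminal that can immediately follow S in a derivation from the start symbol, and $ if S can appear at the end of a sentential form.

We compute FOLLOW(S) using the standard algorithm.
FOLLOW(S) starts with {$}.
FIRST(A) = {a}
FIRST(S) = {a}
FOLLOW(A) = {$}
FOLLOW(S) = {$}
Therefore, FOLLOW(S) = {$}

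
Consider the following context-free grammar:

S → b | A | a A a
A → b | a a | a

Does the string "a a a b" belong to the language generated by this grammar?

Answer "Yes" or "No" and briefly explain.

No - no valid derivation exists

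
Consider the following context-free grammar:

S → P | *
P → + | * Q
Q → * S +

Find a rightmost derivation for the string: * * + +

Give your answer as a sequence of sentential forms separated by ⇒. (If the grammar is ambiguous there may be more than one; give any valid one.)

S ⇒ P ⇒ * Q ⇒ * * S + ⇒ * * P + ⇒ * * + +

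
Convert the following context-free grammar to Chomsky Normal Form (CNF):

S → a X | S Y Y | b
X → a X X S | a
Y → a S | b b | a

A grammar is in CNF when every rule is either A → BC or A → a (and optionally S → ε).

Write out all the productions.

TA → a; S → b; X → a; TB → b; Y → a; S → TA X; S → S X0; X0 → Y Y; X → TA X1; X1 → X X2; X2 → X S; Y → TA S; Y → TB TB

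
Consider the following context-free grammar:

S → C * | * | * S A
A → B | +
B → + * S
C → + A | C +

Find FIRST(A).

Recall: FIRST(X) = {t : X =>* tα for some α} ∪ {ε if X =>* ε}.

We compute FIRST(A) using the standard algorithm.
FIRST(A) = {+}
FIRST(B) = {+}
FIRST(C) = {+}
FIRST(S) = {*, +}
Therefore, FIRST(A) = {+}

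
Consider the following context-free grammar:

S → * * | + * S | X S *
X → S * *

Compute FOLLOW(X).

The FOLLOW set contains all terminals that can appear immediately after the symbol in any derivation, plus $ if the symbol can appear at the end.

We compute FOLLOW(X) using the standard algorithm.
FOLLOW(S) starts with {$}.
FIRST(S) = {*, +}
FIRST(X) = {*, +}
FOLLOW(S) = {$, *}
FOLLOW(X) = {*, +}
Therefore, FOLLOW(X) = {*, +}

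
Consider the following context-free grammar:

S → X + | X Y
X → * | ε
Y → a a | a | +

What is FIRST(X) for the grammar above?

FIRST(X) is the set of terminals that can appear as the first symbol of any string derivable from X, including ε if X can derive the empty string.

We compute FIRST(X) using the standard algorithm.
FIRST(S) = {*, +, a}
FIRST(X) = {*, ε}
FIRST(Y) = {+, a}
Therefore, FIRST(X) = {*, ε}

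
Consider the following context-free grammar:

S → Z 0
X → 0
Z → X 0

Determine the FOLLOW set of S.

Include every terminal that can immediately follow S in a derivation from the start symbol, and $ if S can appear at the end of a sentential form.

We compute FOLLOW(S) using the standard algorithm.
FOLLOW(S) starts with {$}.
FIRST(S) = {0}
FIRST(X) = {0}
FIRST(Z) = {0}
FOLLOW(S) = {$}
FOLLOW(X) = {0}
FOLLOW(Z) = {0}
Therefore, FOLLOW(S) = {$}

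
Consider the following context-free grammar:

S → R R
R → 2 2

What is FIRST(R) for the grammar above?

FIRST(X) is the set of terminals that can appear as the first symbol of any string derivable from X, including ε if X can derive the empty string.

We compute FIRST(R) using the standard algorithm.
FIRST(R) = {2}
FIRST(S) = {2}
Therefore, FIRST(R) = {2}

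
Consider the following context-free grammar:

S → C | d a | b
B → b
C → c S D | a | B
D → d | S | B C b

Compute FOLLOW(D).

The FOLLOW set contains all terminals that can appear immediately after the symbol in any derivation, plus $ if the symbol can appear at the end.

We compute FOLLOW(D) using the standard algorithm.
FOLLOW(S) starts with {$}.
FIRST(B) = {b}
FIRST(C) = {a, b, c}
FIRST(D) = {a, b, c, d}
FIRST(S) = {a, b, c, d}
FOLLOW(B) = {$, a, b, c, d}
FOLLOW(C) = {$, a, b, c, d}
FOLLOW(D) = {$, a, b, c, d}
FOLLOW(S) = {$, a, b, c, d}
Therefore, FOLLOW(D) = {$, a, b, c, d}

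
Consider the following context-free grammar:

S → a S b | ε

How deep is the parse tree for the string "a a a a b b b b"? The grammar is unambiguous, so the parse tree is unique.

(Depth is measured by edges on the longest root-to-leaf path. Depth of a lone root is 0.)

5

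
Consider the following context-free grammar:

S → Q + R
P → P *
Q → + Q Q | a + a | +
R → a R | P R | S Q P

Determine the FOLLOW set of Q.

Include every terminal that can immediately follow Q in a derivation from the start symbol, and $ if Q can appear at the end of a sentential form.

We compute FOLLOW(Q) using the standard algorithm.
FOLLOW(S) starts with {$}.
FIRST(P) = {}
FIRST(Q) = {+, a}
FIRST(R) = {+, a}
FIRST(S) = {+, a}
FOLLOW(P) = {$, *, +, a}
FOLLOW(Q) = {+, a}
FOLLOW(R) = {$, +, a}
FOLLOW(S) = {$, +, a}
Therefore, FOLLOW(Q) = {+, a}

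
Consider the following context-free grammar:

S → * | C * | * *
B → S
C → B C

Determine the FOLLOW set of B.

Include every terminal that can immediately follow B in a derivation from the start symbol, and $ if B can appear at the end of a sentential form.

We compute FOLLOW(B) using the standard algorithm.
FOLLOW(S) starts with {$}.
FIRST(B) = {*}
FIRST(C) = {*}
FIRST(S) = {*}
FOLLOW(B) = {*}
FOLLOW(C) = {*}
FOLLOW(S) = {$, *}
Therefore, FOLLOW(B) = {*}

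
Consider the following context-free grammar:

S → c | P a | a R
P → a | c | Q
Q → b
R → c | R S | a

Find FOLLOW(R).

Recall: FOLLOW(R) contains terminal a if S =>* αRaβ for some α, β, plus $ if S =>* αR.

We compute FOLLOW(R) using the standard algorithm.
FOLLOW(S) starts with {$}.
FIRST(P) = {a, b, c}
FIRST(Q) = {b}
FIRST(R) = {a, c}
FIRST(S) = {a, b, c}
FOLLOW(P) = {a}
FOLLOW(Q) = {a}
FOLLOW(R) = {$, a, b, c}
FOLLOW(S) = {$, a, b, c}
Therefore, FOLLOW(R) = {$, a, b, c}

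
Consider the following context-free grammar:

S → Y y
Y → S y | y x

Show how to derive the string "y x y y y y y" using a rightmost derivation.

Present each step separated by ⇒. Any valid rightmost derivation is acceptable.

S ⇒ Y y ⇒ S y y ⇒ Y y y y ⇒ S y y y y ⇒ Y y y y y y ⇒ y x y y y y y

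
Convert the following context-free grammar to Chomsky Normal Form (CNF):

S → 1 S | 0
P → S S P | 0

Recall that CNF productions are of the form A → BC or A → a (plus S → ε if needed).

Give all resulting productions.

T1 → 1; S → 0; P → 0; S → T1 S; P → S X0; X0 → S P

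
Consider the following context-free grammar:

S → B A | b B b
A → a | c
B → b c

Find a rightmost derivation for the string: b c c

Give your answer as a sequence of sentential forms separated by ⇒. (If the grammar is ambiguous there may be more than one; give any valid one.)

S ⇒ B A ⇒ B c ⇒ b c c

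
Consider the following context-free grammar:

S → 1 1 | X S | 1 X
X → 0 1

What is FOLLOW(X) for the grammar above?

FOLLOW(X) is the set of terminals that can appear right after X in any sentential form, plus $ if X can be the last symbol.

We compute FOLLOW(X) using the standard algorithm.
FOLLOW(S) starts with {$}.
FIRST(S) = {0, 1}
FIRST(X) = {0}
FOLLOW(S) = {$}
FOLLOW(X) = {$, 0, 1}
Therefore, FOLLOW(X) = {$, 0, 1}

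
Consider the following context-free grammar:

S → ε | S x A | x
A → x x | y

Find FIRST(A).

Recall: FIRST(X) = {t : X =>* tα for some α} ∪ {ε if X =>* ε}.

We compute FIRST(A) using the standard algorithm.
FIRST(A) = {x, y}
FIRST(S) = {x, ε}
Therefore, FIRST(A) = {x, y}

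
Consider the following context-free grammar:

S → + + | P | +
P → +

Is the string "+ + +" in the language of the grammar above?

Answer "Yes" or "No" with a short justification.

No - no valid derivation exists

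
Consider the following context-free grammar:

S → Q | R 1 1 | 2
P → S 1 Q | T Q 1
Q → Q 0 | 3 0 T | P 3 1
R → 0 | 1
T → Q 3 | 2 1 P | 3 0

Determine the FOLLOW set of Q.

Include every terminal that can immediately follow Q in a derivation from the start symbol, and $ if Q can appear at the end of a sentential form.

We compute FOLLOW(Q) using the standard algorithm.
FOLLOW(S) starts with {$}.
FIRST(P) = {0, 1, 2, 3}
FIRST(Q) = {0, 1, 2, 3}
FIRST(R) = {0, 1}
FIRST(S) = {0, 1, 2, 3}
FIRST(T) = {0, 1, 2, 3}
FOLLOW(P) = {$, 0, 1, 2, 3}
FOLLOW(Q) = {$, 0, 1, 2, 3}
FOLLOW(R) = {1}
FOLLOW(S) = {$, 1}
FOLLOW(T) = {$, 0, 1, 2, 3}
Therefore, FOLLOW(Q) = {$, 0, 1, 2, 3}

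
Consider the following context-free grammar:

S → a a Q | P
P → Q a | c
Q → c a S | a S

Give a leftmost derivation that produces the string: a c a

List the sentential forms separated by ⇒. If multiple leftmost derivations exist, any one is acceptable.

S ⇒ P ⇒ Q a ⇒ a S a ⇒ a P a ⇒ a c a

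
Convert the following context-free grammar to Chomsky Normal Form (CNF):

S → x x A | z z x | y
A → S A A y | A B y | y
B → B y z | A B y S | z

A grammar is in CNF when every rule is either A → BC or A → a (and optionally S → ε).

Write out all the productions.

TX → x; TZ → z; S → y; TY → y; A → y; B → z; S → TX X0; X0 → TX A; S → TZ X1; X1 → TZ TX; A → S X2; X2 → A X3; X3 → A TY; A → A X4; X4 → B TY; B → B X5; X5 → TY TZ; B → A X6; X6 → B X7; X7 → TY S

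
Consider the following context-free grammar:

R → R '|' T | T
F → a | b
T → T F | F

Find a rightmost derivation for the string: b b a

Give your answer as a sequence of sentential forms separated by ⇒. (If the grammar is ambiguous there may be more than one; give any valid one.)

R ⇒ T ⇒ T F ⇒ T a ⇒ T F a ⇒ T b a ⇒ F b a ⇒ b b a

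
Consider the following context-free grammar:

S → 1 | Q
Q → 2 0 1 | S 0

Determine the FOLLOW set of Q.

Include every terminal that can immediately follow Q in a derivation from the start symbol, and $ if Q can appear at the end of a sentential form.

We compute FOLLOW(Q) using the standard algorithm.
FOLLOW(S) starts with {$}.
FIRST(Q) = {1, 2}
FIRST(S) = {1, 2}
FOLLOW(Q) = {$, 0}
FOLLOW(S) = {$, 0}
Therefore, FOLLOW(Q) = {$, 0}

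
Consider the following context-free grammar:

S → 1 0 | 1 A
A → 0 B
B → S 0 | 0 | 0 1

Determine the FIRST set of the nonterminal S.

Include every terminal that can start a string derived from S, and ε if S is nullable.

We compute FIRST(S) using the standard algorithm.
FIRST(A) = {0}
FIRST(B) = {0, 1}
FIRST(S) = {1}
Therefore, FIRST(S) = {1}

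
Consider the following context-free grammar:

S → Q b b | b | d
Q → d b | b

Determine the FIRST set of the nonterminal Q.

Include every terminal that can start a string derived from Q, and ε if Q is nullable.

We compute FIRST(Q) using the standard algorithm.
FIRST(Q) = {b, d}
FIRST(S) = {b, d}
Therefore, FIRST(Q) = {b, d}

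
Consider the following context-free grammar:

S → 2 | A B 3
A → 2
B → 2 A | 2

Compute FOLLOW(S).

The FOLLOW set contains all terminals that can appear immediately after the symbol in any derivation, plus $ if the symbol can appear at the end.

We compute FOLLOW(S) using the standard algorithm.
FOLLOW(S) starts with {$}.
FIRST(A) = {2}
FIRST(B) = {2}
FIRST(S) = {2}
FOLLOW(A) = {2, 3}
FOLLOW(B) = {3}
FOLLOW(S) = {$}
Therefore, FOLLOW(S) = {$}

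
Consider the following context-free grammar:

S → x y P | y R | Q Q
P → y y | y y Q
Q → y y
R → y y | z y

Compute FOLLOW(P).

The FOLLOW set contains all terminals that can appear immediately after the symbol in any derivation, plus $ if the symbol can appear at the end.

We compute FOLLOW(P) using the standard algorithm.
FOLLOW(S) starts with {$}.
FIRST(P) = {y}
FIRST(Q) = {y}
FIRST(R) = {y, z}
FIRST(S) = {x, y}
FOLLOW(P) = {$}
FOLLOW(Q) = {$, y}
FOLLOW(R) = {$}
FOLLOW(S) = {$}
Therefore, FOLLOW(P) = {$}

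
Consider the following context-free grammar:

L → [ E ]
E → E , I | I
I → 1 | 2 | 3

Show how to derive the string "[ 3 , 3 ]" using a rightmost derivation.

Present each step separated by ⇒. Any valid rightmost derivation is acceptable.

L ⇒ [ E ] ⇒ [ E , I ] ⇒ [ E , 3 ] ⇒ [ I , 3 ] ⇒ [ 3 , 3 ]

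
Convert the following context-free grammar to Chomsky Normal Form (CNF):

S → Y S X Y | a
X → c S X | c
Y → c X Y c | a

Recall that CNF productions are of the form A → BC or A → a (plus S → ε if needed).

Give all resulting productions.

S → a; TC → c; X → c; Y → a; S → Y X0; X0 → S X1; X1 → X Y; X → TC X2; X2 → S X; Y → TC X3; X3 → X X4; X4 → Y TC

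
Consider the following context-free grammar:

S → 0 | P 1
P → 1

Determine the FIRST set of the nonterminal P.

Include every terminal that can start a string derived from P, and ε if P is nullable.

We compute FIRST(P) using the standard algorithm.
FIRST(P) = {1}
FIRST(S) = {0, 1}
Therefore, FIRST(P) = {1}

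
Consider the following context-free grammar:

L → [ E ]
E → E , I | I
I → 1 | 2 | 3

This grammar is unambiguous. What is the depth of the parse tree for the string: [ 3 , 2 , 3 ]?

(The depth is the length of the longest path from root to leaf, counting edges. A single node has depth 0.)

5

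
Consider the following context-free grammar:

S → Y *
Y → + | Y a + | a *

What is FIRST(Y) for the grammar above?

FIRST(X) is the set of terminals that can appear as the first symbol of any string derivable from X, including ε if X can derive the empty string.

We compute FIRST(Y) using the standard algorithm.
FIRST(S) = {+, a}
FIRST(Y) = {+, a}
Therefore, FIRST(Y) = {+, a}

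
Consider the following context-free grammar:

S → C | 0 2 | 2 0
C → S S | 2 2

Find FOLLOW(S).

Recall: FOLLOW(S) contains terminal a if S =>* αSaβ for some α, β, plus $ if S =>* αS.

We compute FOLLOW(S) using the standard algorithm.
FOLLOW(S) starts with {$}.
FIRST(C) = {0, 2}
FIRST(S) = {0, 2}
FOLLOW(C) = {$, 0, 2}
FOLLOW(S) = {$, 0, 2}
Therefore, FOLLOW(S) = {$, 0, 2}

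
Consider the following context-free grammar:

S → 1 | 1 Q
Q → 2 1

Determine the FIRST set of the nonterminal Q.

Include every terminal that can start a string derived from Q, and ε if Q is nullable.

We compute FIRST(Q) using the standard algorithm.
FIRST(Q) = {2}
FIRST(S) = {1}
Therefore, FIRST(Q) = {2}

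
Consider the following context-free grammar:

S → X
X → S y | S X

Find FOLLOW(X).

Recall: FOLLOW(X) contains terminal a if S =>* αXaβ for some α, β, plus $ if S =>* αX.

We compute FOLLOW(X) using the standard algorithm.
FOLLOW(S) starts with {$}.
FIRST(S) = {}
FIRST(X) = {}
FOLLOW(S) = {$, y}
FOLLOW(X) = {$, y}
Therefore, FOLLOW(X) = {$, y}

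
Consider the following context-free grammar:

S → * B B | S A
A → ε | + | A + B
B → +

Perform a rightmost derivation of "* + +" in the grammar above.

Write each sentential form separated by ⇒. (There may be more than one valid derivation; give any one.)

S ⇒ * B B ⇒ * B + ⇒ * + +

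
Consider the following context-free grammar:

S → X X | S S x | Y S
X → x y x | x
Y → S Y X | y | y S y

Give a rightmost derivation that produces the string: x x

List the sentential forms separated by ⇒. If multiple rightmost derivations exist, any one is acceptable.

S ⇒ X X ⇒ X x ⇒ x x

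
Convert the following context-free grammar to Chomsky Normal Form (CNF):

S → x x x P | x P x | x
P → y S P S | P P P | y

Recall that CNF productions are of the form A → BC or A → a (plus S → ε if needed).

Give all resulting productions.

TX → x; S → x; TY → y; P → y; S → TX X0; X0 → TX X1; X1 → TX P; S → TX X2; X2 → P TX; P → TY X3; X3 → S X4; X4 → P S; P → P X5; X5 → P P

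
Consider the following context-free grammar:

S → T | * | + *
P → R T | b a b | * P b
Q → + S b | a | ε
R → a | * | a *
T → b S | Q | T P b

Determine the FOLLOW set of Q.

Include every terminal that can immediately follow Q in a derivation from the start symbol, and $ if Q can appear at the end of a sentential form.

We compute FOLLOW(Q) using the standard algorithm.
FOLLOW(S) starts with {$}.
FIRST(P) = {*, a, b}
FIRST(Q) = {+, a, ε}
FIRST(R) = {*, a}
FIRST(S) = {*, +, a, b, ε}
FIRST(T) = {*, +, a, b, ε}
FOLLOW(P) = {b}
FOLLOW(Q) = {$, *, a, b}
FOLLOW(R) = {*, +, a, b}
FOLLOW(S) = {$, *, a, b}
FOLLOW(T) = {$, *, a, b}
Therefore, FOLLOW(Q) = {$, *, a, b}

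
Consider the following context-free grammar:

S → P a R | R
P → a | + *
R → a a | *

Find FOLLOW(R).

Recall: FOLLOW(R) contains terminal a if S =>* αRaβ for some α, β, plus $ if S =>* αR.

We compute FOLLOW(R) using the standard algorithm.
FOLLOW(S) starts with {$}.
FIRST(P) = {+, a}
FIRST(R) = {*, a}
FIRST(S) = {*, +, a}
FOLLOW(P) = {a}
FOLLOW(R) = {$}
FOLLOW(S) = {$}
Therefore, FOLLOW(R) = {$}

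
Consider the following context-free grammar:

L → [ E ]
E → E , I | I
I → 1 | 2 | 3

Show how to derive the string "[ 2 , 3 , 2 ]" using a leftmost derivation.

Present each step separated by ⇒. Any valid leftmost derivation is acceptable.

L ⇒ [ E ] ⇒ [ E , I ] ⇒ [ E , I , I ] ⇒ [ I , I , I ] ⇒ [ 2 , I , I ] ⇒ [ 2 , 3 , I ] ⇒ [ 2 , 3 , 2 ]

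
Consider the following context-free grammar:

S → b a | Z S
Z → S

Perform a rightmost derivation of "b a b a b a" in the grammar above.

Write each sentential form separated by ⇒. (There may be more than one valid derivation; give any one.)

S ⇒ Z S ⇒ Z b a ⇒ S b a ⇒ Z S b a ⇒ Z b a b a ⇒ S b a b a ⇒ b a b a b a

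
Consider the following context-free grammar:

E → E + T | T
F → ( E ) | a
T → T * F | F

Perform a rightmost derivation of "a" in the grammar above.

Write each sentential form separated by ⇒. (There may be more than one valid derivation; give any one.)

E ⇒ T ⇒ F ⇒ a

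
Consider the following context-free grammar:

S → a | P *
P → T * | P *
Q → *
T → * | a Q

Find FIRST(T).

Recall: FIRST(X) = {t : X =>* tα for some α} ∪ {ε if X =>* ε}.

We compute FIRST(T) using the standard algorithm.
FIRST(P) = {*, a}
FIRST(Q) = {*}
FIRST(S) = {*, a}
FIRST(T) = {*, a}
Therefore, FIRST(T) = {*, a}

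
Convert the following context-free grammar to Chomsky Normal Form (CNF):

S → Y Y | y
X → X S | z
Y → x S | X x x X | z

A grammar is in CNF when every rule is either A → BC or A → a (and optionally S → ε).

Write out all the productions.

S → y; X → z; TX → x; Y → z; S → Y Y; X → X S; Y → TX S; Y → X X0; X0 → TX X1; X1 → TX X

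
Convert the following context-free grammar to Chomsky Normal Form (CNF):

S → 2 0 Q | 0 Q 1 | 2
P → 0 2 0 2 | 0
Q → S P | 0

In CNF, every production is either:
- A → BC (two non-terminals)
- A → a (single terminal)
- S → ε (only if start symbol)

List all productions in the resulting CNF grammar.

T2 → 2; T0 → 0; T1 → 1; S → 2; P → 0; Q → 0; S → T2 X0; X0 → T0 Q; S → T0 X1; X1 → Q T1; P → T0 X2; X2 → T2 X3; X3 → T0 T2; Q → S P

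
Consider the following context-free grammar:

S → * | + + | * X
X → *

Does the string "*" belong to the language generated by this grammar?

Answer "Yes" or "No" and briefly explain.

Yes - a valid derivation exists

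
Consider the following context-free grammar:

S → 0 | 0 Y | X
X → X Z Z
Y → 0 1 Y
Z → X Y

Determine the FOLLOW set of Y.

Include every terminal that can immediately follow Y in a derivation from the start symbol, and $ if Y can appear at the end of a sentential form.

We compute FOLLOW(Y) using the standard algorithm.
FOLLOW(S) starts with {$}.
FIRST(S) = {0}
FIRST(X) = {}
FIRST(Y) = {0}
FIRST(Z) = {}
FOLLOW(S) = {$}
FOLLOW(X) = {$, 0}
FOLLOW(Y) = {$, 0}
FOLLOW(Z) = {$, 0}
Therefore, FOLLOW(Y) = {$, 0}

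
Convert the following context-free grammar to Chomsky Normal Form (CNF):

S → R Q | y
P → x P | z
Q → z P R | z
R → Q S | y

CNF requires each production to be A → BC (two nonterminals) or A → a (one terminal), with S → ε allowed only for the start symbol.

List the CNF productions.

S → y; TX → x; P → z; TZ → z; Q → z; R → y; S → R Q; P → TX P; Q → TZ X0; X0 → P R; R → Q S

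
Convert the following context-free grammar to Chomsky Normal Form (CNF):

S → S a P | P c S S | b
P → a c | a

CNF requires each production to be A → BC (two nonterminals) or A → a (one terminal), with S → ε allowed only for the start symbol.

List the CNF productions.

TA → a; TC → c; S → b; P → a; S → S X0; X0 → TA P; S → P X1; X1 → TC X2; X2 → S S; P → TA TC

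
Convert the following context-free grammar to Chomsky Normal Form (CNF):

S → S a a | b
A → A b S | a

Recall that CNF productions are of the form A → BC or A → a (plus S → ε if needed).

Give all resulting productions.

TA → a; S → b; TB → b; A → a; S → S X0; X0 → TA TA; A → A X1; X1 → TB S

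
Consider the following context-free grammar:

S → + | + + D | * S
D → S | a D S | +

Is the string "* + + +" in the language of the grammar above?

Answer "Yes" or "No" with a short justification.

Yes - a valid derivation exists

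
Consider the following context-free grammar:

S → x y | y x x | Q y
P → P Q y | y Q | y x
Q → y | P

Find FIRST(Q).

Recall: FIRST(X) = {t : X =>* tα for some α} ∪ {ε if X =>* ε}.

We compute FIRST(Q) using the standard algorithm.
FIRST(P) = {y}
FIRST(Q) = {y}
FIRST(S) = {x, y}
Therefore, FIRST(Q) = {y}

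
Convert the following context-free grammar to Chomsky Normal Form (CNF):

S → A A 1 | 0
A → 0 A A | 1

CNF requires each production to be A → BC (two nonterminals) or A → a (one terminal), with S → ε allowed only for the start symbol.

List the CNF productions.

T1 → 1; S → 0; T0 → 0; A → 1; S → A X0; X0 → A T1; A → T0 X1; X1 → A A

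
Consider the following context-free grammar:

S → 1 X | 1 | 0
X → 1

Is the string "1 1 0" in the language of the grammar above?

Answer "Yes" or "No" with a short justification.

No - no valid derivation exists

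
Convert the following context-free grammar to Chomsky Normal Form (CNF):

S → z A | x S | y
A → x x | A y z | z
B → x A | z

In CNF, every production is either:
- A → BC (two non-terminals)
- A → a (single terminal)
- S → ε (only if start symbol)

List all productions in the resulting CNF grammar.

TZ → z; TX → x; S → y; TY → y; A → z; B → z; S → TZ A; S → TX S; A → TX TX; A → A X0; X0 → TY TZ; B → TX A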